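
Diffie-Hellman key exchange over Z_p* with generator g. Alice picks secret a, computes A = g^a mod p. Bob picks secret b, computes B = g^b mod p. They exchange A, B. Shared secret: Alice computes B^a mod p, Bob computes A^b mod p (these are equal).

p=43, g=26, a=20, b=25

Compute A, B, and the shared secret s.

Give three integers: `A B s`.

Answer: 38 28 23

Derivation:
A = 26^20 mod 43  (bits of 20 = 10100)
  bit 0 = 1: r = r^2 * 26 mod 43 = 1^2 * 26 = 1*26 = 26
  bit 1 = 0: r = r^2 mod 43 = 26^2 = 31
  bit 2 = 1: r = r^2 * 26 mod 43 = 31^2 * 26 = 15*26 = 3
  bit 3 = 0: r = r^2 mod 43 = 3^2 = 9
  bit 4 = 0: r = r^2 mod 43 = 9^2 = 38
  -> A = 38
B = 26^25 mod 43  (bits of 25 = 11001)
  bit 0 = 1: r = r^2 * 26 mod 43 = 1^2 * 26 = 1*26 = 26
  bit 1 = 1: r = r^2 * 26 mod 43 = 26^2 * 26 = 31*26 = 32
  bit 2 = 0: r = r^2 mod 43 = 32^2 = 35
  bit 3 = 0: r = r^2 mod 43 = 35^2 = 21
  bit 4 = 1: r = r^2 * 26 mod 43 = 21^2 * 26 = 11*26 = 28
  -> B = 28
s = B^a = 28^20 mod 43  (bits of 20 = 10100)
  bit 0 = 1: r = r^2 * 28 mod 43 = 1^2 * 28 = 1*28 = 28
  bit 1 = 0: r = r^2 mod 43 = 28^2 = 10
  bit 2 = 1: r = r^2 * 28 mod 43 = 10^2 * 28 = 14*28 = 5
  bit 3 = 0: r = r^2 mod 43 = 5^2 = 25
  bit 4 = 0: r = r^2 mod 43 = 25^2 = 23
  -> s = B^a = 23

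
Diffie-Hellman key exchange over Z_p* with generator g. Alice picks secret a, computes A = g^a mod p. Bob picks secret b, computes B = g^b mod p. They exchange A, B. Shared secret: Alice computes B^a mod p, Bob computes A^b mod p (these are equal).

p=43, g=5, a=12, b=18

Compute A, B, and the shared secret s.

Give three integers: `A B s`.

Answer: 41 11 16

Derivation:
A = 5^12 mod 43  (bits of 12 = 1100)
  bit 0 = 1: r = r^2 * 5 mod 43 = 1^2 * 5 = 1*5 = 5
  bit 1 = 1: r = r^2 * 5 mod 43 = 5^2 * 5 = 25*5 = 39
  bit 2 = 0: r = r^2 mod 43 = 39^2 = 16
  bit 3 = 0: r = r^2 mod 43 = 16^2 = 41
  -> A = 41
B = 5^18 mod 43  (bits of 18 = 10010)
  bit 0 = 1: r = r^2 * 5 mod 43 = 1^2 * 5 = 1*5 = 5
  bit 1 = 0: r = r^2 mod 43 = 5^2 = 25
  bit 2 = 0: r = r^2 mod 43 = 25^2 = 23
  bit 3 = 1: r = r^2 * 5 mod 43 = 23^2 * 5 = 13*5 = 22
  bit 4 = 0: r = r^2 mod 43 = 22^2 = 11
  -> B = 11
s = B^a = 11^12 mod 43  (bits of 12 = 1100)
  bit 0 = 1: r = r^2 * 11 mod 43 = 1^2 * 11 = 1*11 = 11
  bit 1 = 1: r = r^2 * 11 mod 43 = 11^2 * 11 = 35*11 = 41
  bit 2 = 0: r = r^2 mod 43 = 41^2 = 4
  bit 3 = 0: r = r^2 mod 43 = 4^2 = 16
  -> s = B^a = 16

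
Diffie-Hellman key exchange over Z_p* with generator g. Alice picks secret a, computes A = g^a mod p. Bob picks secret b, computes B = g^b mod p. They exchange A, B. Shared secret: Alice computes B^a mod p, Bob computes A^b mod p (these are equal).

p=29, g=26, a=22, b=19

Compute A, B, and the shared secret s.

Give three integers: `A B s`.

Answer: 22 11 13

Derivation:
A = 26^22 mod 29  (bits of 22 = 10110)
  bit 0 = 1: r = r^2 * 26 mod 29 = 1^2 * 26 = 1*26 = 26
  bit 1 = 0: r = r^2 mod 29 = 26^2 = 9
  bit 2 = 1: r = r^2 * 26 mod 29 = 9^2 * 26 = 23*26 = 18
  bit 3 = 1: r = r^2 * 26 mod 29 = 18^2 * 26 = 5*26 = 14
  bit 4 = 0: r = r^2 mod 29 = 14^2 = 22
  -> A = 22
B = 26^19 mod 29  (bits of 19 = 10011)
  bit 0 = 1: r = r^2 * 26 mod 29 = 1^2 * 26 = 1*26 = 26
  bit 1 = 0: r = r^2 mod 29 = 26^2 = 9
  bit 2 = 0: r = r^2 mod 29 = 9^2 = 23
  bit 3 = 1: r = r^2 * 26 mod 29 = 23^2 * 26 = 7*26 = 8
  bit 4 = 1: r = r^2 * 26 mod 29 = 8^2 * 26 = 6*26 = 11
  -> B = 11
s = B^a = 11^22 mod 29  (bits of 22 = 10110)
  bit 0 = 1: r = r^2 * 11 mod 29 = 1^2 * 11 = 1*11 = 11
  bit 1 = 0: r = r^2 mod 29 = 11^2 = 5
  bit 2 = 1: r = r^2 * 11 mod 29 = 5^2 * 11 = 25*11 = 14
  bit 3 = 1: r = r^2 * 11 mod 29 = 14^2 * 11 = 22*11 = 10
  bit 4 = 0: r = r^2 mod 29 = 10^2 = 13
  -> s = B^a = 13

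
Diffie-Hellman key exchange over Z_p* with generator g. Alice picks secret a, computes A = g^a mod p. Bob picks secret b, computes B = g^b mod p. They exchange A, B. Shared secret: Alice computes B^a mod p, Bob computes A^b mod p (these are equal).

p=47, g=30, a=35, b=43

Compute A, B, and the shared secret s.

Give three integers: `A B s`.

Answer: 39 15 19

Derivation:
A = 30^35 mod 47  (bits of 35 = 100011)
  bit 0 = 1: r = r^2 * 30 mod 47 = 1^2 * 30 = 1*30 = 30
  bit 1 = 0: r = r^2 mod 47 = 30^2 = 7
  bit 2 = 0: r = r^2 mod 47 = 7^2 = 2
  bit 3 = 0: r = r^2 mod 47 = 2^2 = 4
  bit 4 = 1: r = r^2 * 30 mod 47 = 4^2 * 30 = 16*30 = 10
  bit 5 = 1: r = r^2 * 30 mod 47 = 10^2 * 30 = 6*30 = 39
  -> A = 39
B = 30^43 mod 47  (bits of 43 = 101011)
  bit 0 = 1: r = r^2 * 30 mod 47 = 1^2 * 30 = 1*30 = 30
  bit 1 = 0: r = r^2 mod 47 = 30^2 = 7
  bit 2 = 1: r = r^2 * 30 mod 47 = 7^2 * 30 = 2*30 = 13
  bit 3 = 0: r = r^2 mod 47 = 13^2 = 28
  bit 4 = 1: r = r^2 * 30 mod 47 = 28^2 * 30 = 32*30 = 20
  bit 5 = 1: r = r^2 * 30 mod 47 = 20^2 * 30 = 24*30 = 15
  -> B = 15
s = B^a = 15^35 mod 47  (bits of 35 = 100011)
  bit 0 = 1: r = r^2 * 15 mod 47 = 1^2 * 15 = 1*15 = 15
  bit 1 = 0: r = r^2 mod 47 = 15^2 = 37
  bit 2 = 0: r = r^2 mod 47 = 37^2 = 6
  bit 3 = 0: r = r^2 mod 47 = 6^2 = 36
  bit 4 = 1: r = r^2 * 15 mod 47 = 36^2 * 15 = 27*15 = 29
  bit 5 = 1: r = r^2 * 15 mod 47 = 29^2 * 15 = 42*15 = 19
  -> s = B^a = 19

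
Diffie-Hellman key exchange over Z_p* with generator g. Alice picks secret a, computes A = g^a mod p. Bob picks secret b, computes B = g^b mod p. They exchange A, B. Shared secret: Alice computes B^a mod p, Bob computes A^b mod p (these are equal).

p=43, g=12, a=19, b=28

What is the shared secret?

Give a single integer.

Answer: 6

Derivation:
A = 12^19 mod 43  (bits of 19 = 10011)
  bit 0 = 1: r = r^2 * 12 mod 43 = 1^2 * 12 = 1*12 = 12
  bit 1 = 0: r = r^2 mod 43 = 12^2 = 15
  bit 2 = 0: r = r^2 mod 43 = 15^2 = 10
  bit 3 = 1: r = r^2 * 12 mod 43 = 10^2 * 12 = 14*12 = 39
  bit 4 = 1: r = r^2 * 12 mod 43 = 39^2 * 12 = 16*12 = 20
  -> A = 20
B = 12^28 mod 43  (bits of 28 = 11100)
  bit 0 = 1: r = r^2 * 12 mod 43 = 1^2 * 12 = 1*12 = 12
  bit 1 = 1: r = r^2 * 12 mod 43 = 12^2 * 12 = 15*12 = 8
  bit 2 = 1: r = r^2 * 12 mod 43 = 8^2 * 12 = 21*12 = 37
  bit 3 = 0: r = r^2 mod 43 = 37^2 = 36
  bit 4 = 0: r = r^2 mod 43 = 36^2 = 6
  -> B = 6
s = B^a = 6^19 mod 43  (bits of 19 = 10011)
  bit 0 = 1: r = r^2 * 6 mod 43 = 1^2 * 6 = 1*6 = 6
  bit 1 = 0: r = r^2 mod 43 = 6^2 = 36
  bit 2 = 0: r = r^2 mod 43 = 36^2 = 6
  bit 3 = 1: r = r^2 * 6 mod 43 = 6^2 * 6 = 36*6 = 1
  bit 4 = 1: r = r^2 * 6 mod 43 = 1^2 * 6 = 1*6 = 6
  -> s = B^a = 6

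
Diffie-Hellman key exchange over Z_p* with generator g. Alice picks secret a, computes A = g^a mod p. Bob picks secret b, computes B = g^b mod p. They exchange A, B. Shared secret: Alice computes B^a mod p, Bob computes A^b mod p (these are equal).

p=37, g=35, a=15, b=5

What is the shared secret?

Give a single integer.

Answer: 29

Derivation:
A = 35^15 mod 37  (bits of 15 = 1111)
  bit 0 = 1: r = r^2 * 35 mod 37 = 1^2 * 35 = 1*35 = 35
  bit 1 = 1: r = r^2 * 35 mod 37 = 35^2 * 35 = 4*35 = 29
  bit 2 = 1: r = r^2 * 35 mod 37 = 29^2 * 35 = 27*35 = 20
  bit 3 = 1: r = r^2 * 35 mod 37 = 20^2 * 35 = 30*35 = 14
  -> A = 14
B = 35^5 mod 37  (bits of 5 = 101)
  bit 0 = 1: r = r^2 * 35 mod 37 = 1^2 * 35 = 1*35 = 35
  bit 1 = 0: r = r^2 mod 37 = 35^2 = 4
  bit 2 = 1: r = r^2 * 35 mod 37 = 4^2 * 35 = 16*35 = 5
  -> B = 5
s = B^a = 5^15 mod 37  (bits of 15 = 1111)
  bit 0 = 1: r = r^2 * 5 mod 37 = 1^2 * 5 = 1*5 = 5
  bit 1 = 1: r = r^2 * 5 mod 37 = 5^2 * 5 = 25*5 = 14
  bit 2 = 1: r = r^2 * 5 mod 37 = 14^2 * 5 = 11*5 = 18
  bit 3 = 1: r = r^2 * 5 mod 37 = 18^2 * 5 = 28*5 = 29
  -> s = B^a = 29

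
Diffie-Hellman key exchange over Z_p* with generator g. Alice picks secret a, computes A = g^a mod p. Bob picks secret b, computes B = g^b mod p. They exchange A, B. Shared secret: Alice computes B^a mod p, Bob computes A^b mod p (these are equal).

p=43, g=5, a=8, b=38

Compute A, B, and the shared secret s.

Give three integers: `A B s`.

Answer: 13 15 24

Derivation:
A = 5^8 mod 43  (bits of 8 = 1000)
  bit 0 = 1: r = r^2 * 5 mod 43 = 1^2 * 5 = 1*5 = 5
  bit 1 = 0: r = r^2 mod 43 = 5^2 = 25
  bit 2 = 0: r = r^2 mod 43 = 25^2 = 23
  bit 3 = 0: r = r^2 mod 43 = 23^2 = 13
  -> A = 13
B = 5^38 mod 43  (bits of 38 = 100110)
  bit 0 = 1: r = r^2 * 5 mod 43 = 1^2 * 5 = 1*5 = 5
  bit 1 = 0: r = r^2 mod 43 = 5^2 = 25
  bit 2 = 0: r = r^2 mod 43 = 25^2 = 23
  bit 3 = 1: r = r^2 * 5 mod 43 = 23^2 * 5 = 13*5 = 22
  bit 4 = 1: r = r^2 * 5 mod 43 = 22^2 * 5 = 11*5 = 12
  bit 5 = 0: r = r^2 mod 43 = 12^2 = 15
  -> B = 15
s = B^a = 15^8 mod 43  (bits of 8 = 1000)
  bit 0 = 1: r = r^2 * 15 mod 43 = 1^2 * 15 = 1*15 = 15
  bit 1 = 0: r = r^2 mod 43 = 15^2 = 10
  bit 2 = 0: r = r^2 mod 43 = 10^2 = 14
  bit 3 = 0: r = r^2 mod 43 = 14^2 = 24
  -> s = B^a = 24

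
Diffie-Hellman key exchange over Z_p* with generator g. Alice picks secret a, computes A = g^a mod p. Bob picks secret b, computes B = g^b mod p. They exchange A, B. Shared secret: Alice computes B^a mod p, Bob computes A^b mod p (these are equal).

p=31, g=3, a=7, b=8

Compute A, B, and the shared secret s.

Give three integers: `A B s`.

A = 3^7 mod 31  (bits of 7 = 111)
  bit 0 = 1: r = r^2 * 3 mod 31 = 1^2 * 3 = 1*3 = 3
  bit 1 = 1: r = r^2 * 3 mod 31 = 3^2 * 3 = 9*3 = 27
  bit 2 = 1: r = r^2 * 3 mod 31 = 27^2 * 3 = 16*3 = 17
  -> A = 17
B = 3^8 mod 31  (bits of 8 = 1000)
  bit 0 = 1: r = r^2 * 3 mod 31 = 1^2 * 3 = 1*3 = 3
  bit 1 = 0: r = r^2 mod 31 = 3^2 = 9
  bit 2 = 0: r = r^2 mod 31 = 9^2 = 19
  bit 3 = 0: r = r^2 mod 31 = 19^2 = 20
  -> B = 20
s = B^a = 20^7 mod 31  (bits of 7 = 111)
  bit 0 = 1: r = r^2 * 20 mod 31 = 1^2 * 20 = 1*20 = 20
  bit 1 = 1: r = r^2 * 20 mod 31 = 20^2 * 20 = 28*20 = 2
  bit 2 = 1: r = r^2 * 20 mod 31 = 2^2 * 20 = 4*20 = 18
  -> s = B^a = 18

Answer: 17 20 18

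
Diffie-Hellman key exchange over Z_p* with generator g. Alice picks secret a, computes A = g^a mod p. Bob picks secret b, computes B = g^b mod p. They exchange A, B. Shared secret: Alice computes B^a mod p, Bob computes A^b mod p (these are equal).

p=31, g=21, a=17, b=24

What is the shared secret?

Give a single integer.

Answer: 8

Derivation:
A = 21^17 mod 31  (bits of 17 = 10001)
  bit 0 = 1: r = r^2 * 21 mod 31 = 1^2 * 21 = 1*21 = 21
  bit 1 = 0: r = r^2 mod 31 = 21^2 = 7
  bit 2 = 0: r = r^2 mod 31 = 7^2 = 18
  bit 3 = 0: r = r^2 mod 31 = 18^2 = 14
  bit 4 = 1: r = r^2 * 21 mod 31 = 14^2 * 21 = 10*21 = 24
  -> A = 24
B = 21^24 mod 31  (bits of 24 = 11000)
  bit 0 = 1: r = r^2 * 21 mod 31 = 1^2 * 21 = 1*21 = 21
  bit 1 = 1: r = r^2 * 21 mod 31 = 21^2 * 21 = 7*21 = 23
  bit 2 = 0: r = r^2 mod 31 = 23^2 = 2
  bit 3 = 0: r = r^2 mod 31 = 2^2 = 4
  bit 4 = 0: r = r^2 mod 31 = 4^2 = 16
  -> B = 16
s = B^a = 16^17 mod 31  (bits of 17 = 10001)
  bit 0 = 1: r = r^2 * 16 mod 31 = 1^2 * 16 = 1*16 = 16
  bit 1 = 0: r = r^2 mod 31 = 16^2 = 8
  bit 2 = 0: r = r^2 mod 31 = 8^2 = 2
  bit 3 = 0: r = r^2 mod 31 = 2^2 = 4
  bit 4 = 1: r = r^2 * 16 mod 31 = 4^2 * 16 = 16*16 = 8
  -> s = B^a = 8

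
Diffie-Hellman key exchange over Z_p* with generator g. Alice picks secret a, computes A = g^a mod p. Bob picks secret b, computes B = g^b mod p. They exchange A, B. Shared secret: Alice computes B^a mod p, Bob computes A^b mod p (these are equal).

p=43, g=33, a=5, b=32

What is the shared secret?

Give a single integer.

Answer: 38

Derivation:
A = 33^5 mod 43  (bits of 5 = 101)
  bit 0 = 1: r = r^2 * 33 mod 43 = 1^2 * 33 = 1*33 = 33
  bit 1 = 0: r = r^2 mod 43 = 33^2 = 14
  bit 2 = 1: r = r^2 * 33 mod 43 = 14^2 * 33 = 24*33 = 18
  -> A = 18
B = 33^32 mod 43  (bits of 32 = 100000)
  bit 0 = 1: r = r^2 * 33 mod 43 = 1^2 * 33 = 1*33 = 33
  bit 1 = 0: r = r^2 mod 43 = 33^2 = 14
  bit 2 = 0: r = r^2 mod 43 = 14^2 = 24
  bit 3 = 0: r = r^2 mod 43 = 24^2 = 17
  bit 4 = 0: r = r^2 mod 43 = 17^2 = 31
  bit 5 = 0: r = r^2 mod 43 = 31^2 = 15
  -> B = 15
s = B^a = 15^5 mod 43  (bits of 5 = 101)
  bit 0 = 1: r = r^2 * 15 mod 43 = 1^2 * 15 = 1*15 = 15
  bit 1 = 0: r = r^2 mod 43 = 15^2 = 10
  bit 2 = 1: r = r^2 * 15 mod 43 = 10^2 * 15 = 14*15 = 38
  -> s = B^a = 38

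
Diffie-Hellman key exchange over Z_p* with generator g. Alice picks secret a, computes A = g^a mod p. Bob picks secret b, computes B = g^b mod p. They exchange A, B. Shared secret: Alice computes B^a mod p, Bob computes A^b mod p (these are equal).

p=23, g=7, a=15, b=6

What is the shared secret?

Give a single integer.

Answer: 3

Derivation:
A = 7^15 mod 23  (bits of 15 = 1111)
  bit 0 = 1: r = r^2 * 7 mod 23 = 1^2 * 7 = 1*7 = 7
  bit 1 = 1: r = r^2 * 7 mod 23 = 7^2 * 7 = 3*7 = 21
  bit 2 = 1: r = r^2 * 7 mod 23 = 21^2 * 7 = 4*7 = 5
  bit 3 = 1: r = r^2 * 7 mod 23 = 5^2 * 7 = 2*7 = 14
  -> A = 14
B = 7^6 mod 23  (bits of 6 = 110)
  bit 0 = 1: r = r^2 * 7 mod 23 = 1^2 * 7 = 1*7 = 7
  bit 1 = 1: r = r^2 * 7 mod 23 = 7^2 * 7 = 3*7 = 21
  bit 2 = 0: r = r^2 mod 23 = 21^2 = 4
  -> B = 4
s = B^a = 4^15 mod 23  (bits of 15 = 1111)
  bit 0 = 1: r = r^2 * 4 mod 23 = 1^2 * 4 = 1*4 = 4
  bit 1 = 1: r = r^2 * 4 mod 23 = 4^2 * 4 = 16*4 = 18
  bit 2 = 1: r = r^2 * 4 mod 23 = 18^2 * 4 = 2*4 = 8
  bit 3 = 1: r = r^2 * 4 mod 23 = 8^2 * 4 = 18*4 = 3
  -> s = B^a = 3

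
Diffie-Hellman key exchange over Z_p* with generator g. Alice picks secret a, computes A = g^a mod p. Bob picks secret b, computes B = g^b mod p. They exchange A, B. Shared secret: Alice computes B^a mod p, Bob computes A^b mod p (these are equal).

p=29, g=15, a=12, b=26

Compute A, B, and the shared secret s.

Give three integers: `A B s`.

A = 15^12 mod 29  (bits of 12 = 1100)
  bit 0 = 1: r = r^2 * 15 mod 29 = 1^2 * 15 = 1*15 = 15
  bit 1 = 1: r = r^2 * 15 mod 29 = 15^2 * 15 = 22*15 = 11
  bit 2 = 0: r = r^2 mod 29 = 11^2 = 5
  bit 3 = 0: r = r^2 mod 29 = 5^2 = 25
  -> A = 25
B = 15^26 mod 29  (bits of 26 = 11010)
  bit 0 = 1: r = r^2 * 15 mod 29 = 1^2 * 15 = 1*15 = 15
  bit 1 = 1: r = r^2 * 15 mod 29 = 15^2 * 15 = 22*15 = 11
  bit 2 = 0: r = r^2 mod 29 = 11^2 = 5
  bit 3 = 1: r = r^2 * 15 mod 29 = 5^2 * 15 = 25*15 = 27
  bit 4 = 0: r = r^2 mod 29 = 27^2 = 4
  -> B = 4
s = B^a = 4^12 mod 29  (bits of 12 = 1100)
  bit 0 = 1: r = r^2 * 4 mod 29 = 1^2 * 4 = 1*4 = 4
  bit 1 = 1: r = r^2 * 4 mod 29 = 4^2 * 4 = 16*4 = 6
  bit 2 = 0: r = r^2 mod 29 = 6^2 = 7
  bit 3 = 0: r = r^2 mod 29 = 7^2 = 20
  -> s = B^a = 20

Answer: 25 4 20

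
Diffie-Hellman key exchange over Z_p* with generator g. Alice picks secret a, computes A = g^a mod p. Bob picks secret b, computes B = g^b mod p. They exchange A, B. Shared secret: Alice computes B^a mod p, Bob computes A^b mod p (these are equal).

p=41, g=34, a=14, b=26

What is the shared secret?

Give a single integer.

A = 34^14 mod 41  (bits of 14 = 1110)
  bit 0 = 1: r = r^2 * 34 mod 41 = 1^2 * 34 = 1*34 = 34
  bit 1 = 1: r = r^2 * 34 mod 41 = 34^2 * 34 = 8*34 = 26
  bit 2 = 1: r = r^2 * 34 mod 41 = 26^2 * 34 = 20*34 = 24
  bit 3 = 0: r = r^2 mod 41 = 24^2 = 2
  -> A = 2
B = 34^26 mod 41  (bits of 26 = 11010)
  bit 0 = 1: r = r^2 * 34 mod 41 = 1^2 * 34 = 1*34 = 34
  bit 1 = 1: r = r^2 * 34 mod 41 = 34^2 * 34 = 8*34 = 26
  bit 2 = 0: r = r^2 mod 41 = 26^2 = 20
  bit 3 = 1: r = r^2 * 34 mod 41 = 20^2 * 34 = 31*34 = 29
  bit 4 = 0: r = r^2 mod 41 = 29^2 = 21
  -> B = 21
s = B^a = 21^14 mod 41  (bits of 14 = 1110)
  bit 0 = 1: r = r^2 * 21 mod 41 = 1^2 * 21 = 1*21 = 21
  bit 1 = 1: r = r^2 * 21 mod 41 = 21^2 * 21 = 31*21 = 36
  bit 2 = 1: r = r^2 * 21 mod 41 = 36^2 * 21 = 25*21 = 33
  bit 3 = 0: r = r^2 mod 41 = 33^2 = 23
  -> s = B^a = 23

Answer: 23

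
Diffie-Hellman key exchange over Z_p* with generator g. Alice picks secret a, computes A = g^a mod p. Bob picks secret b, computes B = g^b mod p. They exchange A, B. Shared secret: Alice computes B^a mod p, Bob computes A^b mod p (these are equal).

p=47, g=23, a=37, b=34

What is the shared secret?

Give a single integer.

A = 23^37 mod 47  (bits of 37 = 100101)
  bit 0 = 1: r = r^2 * 23 mod 47 = 1^2 * 23 = 1*23 = 23
  bit 1 = 0: r = r^2 mod 47 = 23^2 = 12
  bit 2 = 0: r = r^2 mod 47 = 12^2 = 3
  bit 3 = 1: r = r^2 * 23 mod 47 = 3^2 * 23 = 9*23 = 19
  bit 4 = 0: r = r^2 mod 47 = 19^2 = 32
  bit 5 = 1: r = r^2 * 23 mod 47 = 32^2 * 23 = 37*23 = 5
  -> A = 5
B = 23^34 mod 47  (bits of 34 = 100010)
  bit 0 = 1: r = r^2 * 23 mod 47 = 1^2 * 23 = 1*23 = 23
  bit 1 = 0: r = r^2 mod 47 = 23^2 = 12
  bit 2 = 0: r = r^2 mod 47 = 12^2 = 3
  bit 3 = 0: r = r^2 mod 47 = 3^2 = 9
  bit 4 = 1: r = r^2 * 23 mod 47 = 9^2 * 23 = 34*23 = 30
  bit 5 = 0: r = r^2 mod 47 = 30^2 = 7
  -> B = 7
s = B^a = 7^37 mod 47  (bits of 37 = 100101)
  bit 0 = 1: r = r^2 * 7 mod 47 = 1^2 * 7 = 1*7 = 7
  bit 1 = 0: r = r^2 mod 47 = 7^2 = 2
  bit 2 = 0: r = r^2 mod 47 = 2^2 = 4
  bit 3 = 1: r = r^2 * 7 mod 47 = 4^2 * 7 = 16*7 = 18
  bit 4 = 0: r = r^2 mod 47 = 18^2 = 42
  bit 5 = 1: r = r^2 * 7 mod 47 = 42^2 * 7 = 25*7 = 34
  -> s = B^a = 34

Answer: 34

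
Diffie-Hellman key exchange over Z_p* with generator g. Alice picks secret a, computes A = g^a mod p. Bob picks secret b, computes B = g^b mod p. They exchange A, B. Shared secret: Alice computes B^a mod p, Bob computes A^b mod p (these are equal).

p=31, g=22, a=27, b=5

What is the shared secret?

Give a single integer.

A = 22^27 mod 31  (bits of 27 = 11011)
  bit 0 = 1: r = r^2 * 22 mod 31 = 1^2 * 22 = 1*22 = 22
  bit 1 = 1: r = r^2 * 22 mod 31 = 22^2 * 22 = 19*22 = 15
  bit 2 = 0: r = r^2 mod 31 = 15^2 = 8
  bit 3 = 1: r = r^2 * 22 mod 31 = 8^2 * 22 = 2*22 = 13
  bit 4 = 1: r = r^2 * 22 mod 31 = 13^2 * 22 = 14*22 = 29
  -> A = 29
B = 22^5 mod 31  (bits of 5 = 101)
  bit 0 = 1: r = r^2 * 22 mod 31 = 1^2 * 22 = 1*22 = 22
  bit 1 = 0: r = r^2 mod 31 = 22^2 = 19
  bit 2 = 1: r = r^2 * 22 mod 31 = 19^2 * 22 = 20*22 = 6
  -> B = 6
s = B^a = 6^27 mod 31  (bits of 27 = 11011)
  bit 0 = 1: r = r^2 * 6 mod 31 = 1^2 * 6 = 1*6 = 6
  bit 1 = 1: r = r^2 * 6 mod 31 = 6^2 * 6 = 5*6 = 30
  bit 2 = 0: r = r^2 mod 31 = 30^2 = 1
  bit 3 = 1: r = r^2 * 6 mod 31 = 1^2 * 6 = 1*6 = 6
  bit 4 = 1: r = r^2 * 6 mod 31 = 6^2 * 6 = 5*6 = 30
  -> s = B^a = 30

Answer: 30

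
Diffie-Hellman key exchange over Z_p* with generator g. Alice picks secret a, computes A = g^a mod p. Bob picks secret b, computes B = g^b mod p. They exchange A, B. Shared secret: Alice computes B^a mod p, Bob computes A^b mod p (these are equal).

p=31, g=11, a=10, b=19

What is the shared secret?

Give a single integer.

A = 11^10 mod 31  (bits of 10 = 1010)
  bit 0 = 1: r = r^2 * 11 mod 31 = 1^2 * 11 = 1*11 = 11
  bit 1 = 0: r = r^2 mod 31 = 11^2 = 28
  bit 2 = 1: r = r^2 * 11 mod 31 = 28^2 * 11 = 9*11 = 6
  bit 3 = 0: r = r^2 mod 31 = 6^2 = 5
  -> A = 5
B = 11^19 mod 31  (bits of 19 = 10011)
  bit 0 = 1: r = r^2 * 11 mod 31 = 1^2 * 11 = 1*11 = 11
  bit 1 = 0: r = r^2 mod 31 = 11^2 = 28
  bit 2 = 0: r = r^2 mod 31 = 28^2 = 9
  bit 3 = 1: r = r^2 * 11 mod 31 = 9^2 * 11 = 19*11 = 23
  bit 4 = 1: r = r^2 * 11 mod 31 = 23^2 * 11 = 2*11 = 22
  -> B = 22
s = B^a = 22^10 mod 31  (bits of 10 = 1010)
  bit 0 = 1: r = r^2 * 22 mod 31 = 1^2 * 22 = 1*22 = 22
  bit 1 = 0: r = r^2 mod 31 = 22^2 = 19
  bit 2 = 1: r = r^2 * 22 mod 31 = 19^2 * 22 = 20*22 = 6
  bit 3 = 0: r = r^2 mod 31 = 6^2 = 5
  -> s = B^a = 5

Answer: 5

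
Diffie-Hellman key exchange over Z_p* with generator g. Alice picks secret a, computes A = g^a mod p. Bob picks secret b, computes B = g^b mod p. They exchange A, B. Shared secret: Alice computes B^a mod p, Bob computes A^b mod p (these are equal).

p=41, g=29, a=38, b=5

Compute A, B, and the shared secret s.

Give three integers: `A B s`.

Answer: 2 38 32

Derivation:
A = 29^38 mod 41  (bits of 38 = 100110)
  bit 0 = 1: r = r^2 * 29 mod 41 = 1^2 * 29 = 1*29 = 29
  bit 1 = 0: r = r^2 mod 41 = 29^2 = 21
  bit 2 = 0: r = r^2 mod 41 = 21^2 = 31
  bit 3 = 1: r = r^2 * 29 mod 41 = 31^2 * 29 = 18*29 = 30
  bit 4 = 1: r = r^2 * 29 mod 41 = 30^2 * 29 = 39*29 = 24
  bit 5 = 0: r = r^2 mod 41 = 24^2 = 2
  -> A = 2
B = 29^5 mod 41  (bits of 5 = 101)
  bit 0 = 1: r = r^2 * 29 mod 41 = 1^2 * 29 = 1*29 = 29
  bit 1 = 0: r = r^2 mod 41 = 29^2 = 21
  bit 2 = 1: r = r^2 * 29 mod 41 = 21^2 * 29 = 31*29 = 38
  -> B = 38
s = B^a = 38^38 mod 41  (bits of 38 = 100110)
  bit 0 = 1: r = r^2 * 38 mod 41 = 1^2 * 38 = 1*38 = 38
  bit 1 = 0: r = r^2 mod 41 = 38^2 = 9
  bit 2 = 0: r = r^2 mod 41 = 9^2 = 40
  bit 3 = 1: r = r^2 * 38 mod 41 = 40^2 * 38 = 1*38 = 38
  bit 4 = 1: r = r^2 * 38 mod 41 = 38^2 * 38 = 9*38 = 14
  bit 5 = 0: r = r^2 mod 41 = 14^2 = 32
  -> s = B^a = 32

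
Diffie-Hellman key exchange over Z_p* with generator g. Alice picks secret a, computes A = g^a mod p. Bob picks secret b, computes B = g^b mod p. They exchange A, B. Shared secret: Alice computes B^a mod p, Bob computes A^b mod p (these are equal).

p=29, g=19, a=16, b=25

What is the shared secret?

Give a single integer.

A = 19^16 mod 29  (bits of 16 = 10000)
  bit 0 = 1: r = r^2 * 19 mod 29 = 1^2 * 19 = 1*19 = 19
  bit 1 = 0: r = r^2 mod 29 = 19^2 = 13
  bit 2 = 0: r = r^2 mod 29 = 13^2 = 24
  bit 3 = 0: r = r^2 mod 29 = 24^2 = 25
  bit 4 = 0: r = r^2 mod 29 = 25^2 = 16
  -> A = 16
B = 19^25 mod 29  (bits of 25 = 11001)
  bit 0 = 1: r = r^2 * 19 mod 29 = 1^2 * 19 = 1*19 = 19
  bit 1 = 1: r = r^2 * 19 mod 29 = 19^2 * 19 = 13*19 = 15
  bit 2 = 0: r = r^2 mod 29 = 15^2 = 22
  bit 3 = 0: r = r^2 mod 29 = 22^2 = 20
  bit 4 = 1: r = r^2 * 19 mod 29 = 20^2 * 19 = 23*19 = 2
  -> B = 2
s = B^a = 2^16 mod 29  (bits of 16 = 10000)
  bit 0 = 1: r = r^2 * 2 mod 29 = 1^2 * 2 = 1*2 = 2
  bit 1 = 0: r = r^2 mod 29 = 2^2 = 4
  bit 2 = 0: r = r^2 mod 29 = 4^2 = 16
  bit 3 = 0: r = r^2 mod 29 = 16^2 = 24
  bit 4 = 0: r = r^2 mod 29 = 24^2 = 25
  -> s = B^a = 25

Answer: 25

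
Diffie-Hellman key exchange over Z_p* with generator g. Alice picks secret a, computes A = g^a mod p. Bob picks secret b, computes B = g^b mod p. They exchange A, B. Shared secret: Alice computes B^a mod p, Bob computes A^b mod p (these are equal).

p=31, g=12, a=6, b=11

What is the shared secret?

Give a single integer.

Answer: 2

Derivation:
A = 12^6 mod 31  (bits of 6 = 110)
  bit 0 = 1: r = r^2 * 12 mod 31 = 1^2 * 12 = 1*12 = 12
  bit 1 = 1: r = r^2 * 12 mod 31 = 12^2 * 12 = 20*12 = 23
  bit 2 = 0: r = r^2 mod 31 = 23^2 = 2
  -> A = 2
B = 12^11 mod 31  (bits of 11 = 1011)
  bit 0 = 1: r = r^2 * 12 mod 31 = 1^2 * 12 = 1*12 = 12
  bit 1 = 0: r = r^2 mod 31 = 12^2 = 20
  bit 2 = 1: r = r^2 * 12 mod 31 = 20^2 * 12 = 28*12 = 26
  bit 3 = 1: r = r^2 * 12 mod 31 = 26^2 * 12 = 25*12 = 21
  -> B = 21
s = B^a = 21^6 mod 31  (bits of 6 = 110)
  bit 0 = 1: r = r^2 * 21 mod 31 = 1^2 * 21 = 1*21 = 21
  bit 1 = 1: r = r^2 * 21 mod 31 = 21^2 * 21 = 7*21 = 23
  bit 2 = 0: r = r^2 mod 31 = 23^2 = 2
  -> s = B^a = 2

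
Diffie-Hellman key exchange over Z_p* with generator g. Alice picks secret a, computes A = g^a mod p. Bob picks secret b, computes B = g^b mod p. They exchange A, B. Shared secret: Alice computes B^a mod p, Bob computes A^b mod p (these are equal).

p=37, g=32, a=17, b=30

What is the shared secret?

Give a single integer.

A = 32^17 mod 37  (bits of 17 = 10001)
  bit 0 = 1: r = r^2 * 32 mod 37 = 1^2 * 32 = 1*32 = 32
  bit 1 = 0: r = r^2 mod 37 = 32^2 = 25
  bit 2 = 0: r = r^2 mod 37 = 25^2 = 33
  bit 3 = 0: r = r^2 mod 37 = 33^2 = 16
  bit 4 = 1: r = r^2 * 32 mod 37 = 16^2 * 32 = 34*32 = 15
  -> A = 15
B = 32^30 mod 37  (bits of 30 = 11110)
  bit 0 = 1: r = r^2 * 32 mod 37 = 1^2 * 32 = 1*32 = 32
  bit 1 = 1: r = r^2 * 32 mod 37 = 32^2 * 32 = 25*32 = 23
  bit 2 = 1: r = r^2 * 32 mod 37 = 23^2 * 32 = 11*32 = 19
  bit 3 = 1: r = r^2 * 32 mod 37 = 19^2 * 32 = 28*32 = 8
  bit 4 = 0: r = r^2 mod 37 = 8^2 = 27
  -> B = 27
s = B^a = 27^17 mod 37  (bits of 17 = 10001)
  bit 0 = 1: r = r^2 * 27 mod 37 = 1^2 * 27 = 1*27 = 27
  bit 1 = 0: r = r^2 mod 37 = 27^2 = 26
  bit 2 = 0: r = r^2 mod 37 = 26^2 = 10
  bit 3 = 0: r = r^2 mod 37 = 10^2 = 26
  bit 4 = 1: r = r^2 * 27 mod 37 = 26^2 * 27 = 10*27 = 11
  -> s = B^a = 11

Answer: 11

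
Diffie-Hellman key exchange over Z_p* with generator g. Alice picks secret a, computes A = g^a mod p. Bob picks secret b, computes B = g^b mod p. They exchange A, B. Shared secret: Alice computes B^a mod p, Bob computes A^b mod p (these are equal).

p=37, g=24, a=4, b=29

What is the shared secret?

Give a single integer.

Answer: 9

Derivation:
A = 24^4 mod 37  (bits of 4 = 100)
  bit 0 = 1: r = r^2 * 24 mod 37 = 1^2 * 24 = 1*24 = 24
  bit 1 = 0: r = r^2 mod 37 = 24^2 = 21
  bit 2 = 0: r = r^2 mod 37 = 21^2 = 34
  -> A = 34
B = 24^29 mod 37  (bits of 29 = 11101)
  bit 0 = 1: r = r^2 * 24 mod 37 = 1^2 * 24 = 1*24 = 24
  bit 1 = 1: r = r^2 * 24 mod 37 = 24^2 * 24 = 21*24 = 23
  bit 2 = 1: r = r^2 * 24 mod 37 = 23^2 * 24 = 11*24 = 5
  bit 3 = 0: r = r^2 mod 37 = 5^2 = 25
  bit 4 = 1: r = r^2 * 24 mod 37 = 25^2 * 24 = 33*24 = 15
  -> B = 15
s = B^a = 15^4 mod 37  (bits of 4 = 100)
  bit 0 = 1: r = r^2 * 15 mod 37 = 1^2 * 15 = 1*15 = 15
  bit 1 = 0: r = r^2 mod 37 = 15^2 = 3
  bit 2 = 0: r = r^2 mod 37 = 3^2 = 9
  -> s = B^a = 9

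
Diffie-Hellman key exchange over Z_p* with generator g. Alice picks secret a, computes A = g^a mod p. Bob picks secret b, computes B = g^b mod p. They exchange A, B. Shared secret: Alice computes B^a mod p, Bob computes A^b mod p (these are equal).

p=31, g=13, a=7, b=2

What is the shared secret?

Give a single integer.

A = 13^7 mod 31  (bits of 7 = 111)
  bit 0 = 1: r = r^2 * 13 mod 31 = 1^2 * 13 = 1*13 = 13
  bit 1 = 1: r = r^2 * 13 mod 31 = 13^2 * 13 = 14*13 = 27
  bit 2 = 1: r = r^2 * 13 mod 31 = 27^2 * 13 = 16*13 = 22
  -> A = 22
B = 13^2 mod 31  (bits of 2 = 10)
  bit 0 = 1: r = r^2 * 13 mod 31 = 1^2 * 13 = 1*13 = 13
  bit 1 = 0: r = r^2 mod 31 = 13^2 = 14
  -> B = 14
s = B^a = 14^7 mod 31  (bits of 7 = 111)
  bit 0 = 1: r = r^2 * 14 mod 31 = 1^2 * 14 = 1*14 = 14
  bit 1 = 1: r = r^2 * 14 mod 31 = 14^2 * 14 = 10*14 = 16
  bit 2 = 1: r = r^2 * 14 mod 31 = 16^2 * 14 = 8*14 = 19
  -> s = B^a = 19

Answer: 19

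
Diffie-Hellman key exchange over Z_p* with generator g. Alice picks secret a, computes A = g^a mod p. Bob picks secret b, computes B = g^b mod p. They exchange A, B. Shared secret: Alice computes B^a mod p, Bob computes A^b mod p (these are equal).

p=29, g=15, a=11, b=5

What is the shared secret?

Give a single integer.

Answer: 2

Derivation:
A = 15^11 mod 29  (bits of 11 = 1011)
  bit 0 = 1: r = r^2 * 15 mod 29 = 1^2 * 15 = 1*15 = 15
  bit 1 = 0: r = r^2 mod 29 = 15^2 = 22
  bit 2 = 1: r = r^2 * 15 mod 29 = 22^2 * 15 = 20*15 = 10
  bit 3 = 1: r = r^2 * 15 mod 29 = 10^2 * 15 = 13*15 = 21
  -> A = 21
B = 15^5 mod 29  (bits of 5 = 101)
  bit 0 = 1: r = r^2 * 15 mod 29 = 1^2 * 15 = 1*15 = 15
  bit 1 = 0: r = r^2 mod 29 = 15^2 = 22
  bit 2 = 1: r = r^2 * 15 mod 29 = 22^2 * 15 = 20*15 = 10
  -> B = 10
s = B^a = 10^11 mod 29  (bits of 11 = 1011)
  bit 0 = 1: r = r^2 * 10 mod 29 = 1^2 * 10 = 1*10 = 10
  bit 1 = 0: r = r^2 mod 29 = 10^2 = 13
  bit 2 = 1: r = r^2 * 10 mod 29 = 13^2 * 10 = 24*10 = 8
  bit 3 = 1: r = r^2 * 10 mod 29 = 8^2 * 10 = 6*10 = 2
  -> s = B^a = 2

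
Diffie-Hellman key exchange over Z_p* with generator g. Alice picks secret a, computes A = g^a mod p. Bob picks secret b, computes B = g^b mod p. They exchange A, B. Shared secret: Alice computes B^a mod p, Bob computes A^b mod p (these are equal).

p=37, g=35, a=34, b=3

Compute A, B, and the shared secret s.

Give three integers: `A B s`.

A = 35^34 mod 37  (bits of 34 = 100010)
  bit 0 = 1: r = r^2 * 35 mod 37 = 1^2 * 35 = 1*35 = 35
  bit 1 = 0: r = r^2 mod 37 = 35^2 = 4
  bit 2 = 0: r = r^2 mod 37 = 4^2 = 16
  bit 3 = 0: r = r^2 mod 37 = 16^2 = 34
  bit 4 = 1: r = r^2 * 35 mod 37 = 34^2 * 35 = 9*35 = 19
  bit 5 = 0: r = r^2 mod 37 = 19^2 = 28
  -> A = 28
B = 35^3 mod 37  (bits of 3 = 11)
  bit 0 = 1: r = r^2 * 35 mod 37 = 1^2 * 35 = 1*35 = 35
  bit 1 = 1: r = r^2 * 35 mod 37 = 35^2 * 35 = 4*35 = 29
  -> B = 29
s = B^a = 29^34 mod 37  (bits of 34 = 100010)
  bit 0 = 1: r = r^2 * 29 mod 37 = 1^2 * 29 = 1*29 = 29
  bit 1 = 0: r = r^2 mod 37 = 29^2 = 27
  bit 2 = 0: r = r^2 mod 37 = 27^2 = 26
  bit 3 = 0: r = r^2 mod 37 = 26^2 = 10
  bit 4 = 1: r = r^2 * 29 mod 37 = 10^2 * 29 = 26*29 = 14
  bit 5 = 0: r = r^2 mod 37 = 14^2 = 11
  -> s = B^a = 11

Answer: 28 29 11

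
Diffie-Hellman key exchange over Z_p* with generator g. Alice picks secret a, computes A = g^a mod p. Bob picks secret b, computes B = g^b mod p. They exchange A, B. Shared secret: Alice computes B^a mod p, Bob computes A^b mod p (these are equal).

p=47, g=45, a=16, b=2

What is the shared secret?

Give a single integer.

A = 45^16 mod 47  (bits of 16 = 10000)
  bit 0 = 1: r = r^2 * 45 mod 47 = 1^2 * 45 = 1*45 = 45
  bit 1 = 0: r = r^2 mod 47 = 45^2 = 4
  bit 2 = 0: r = r^2 mod 47 = 4^2 = 16
  bit 3 = 0: r = r^2 mod 47 = 16^2 = 21
  bit 4 = 0: r = r^2 mod 47 = 21^2 = 18
  -> A = 18
B = 45^2 mod 47  (bits of 2 = 10)
  bit 0 = 1: r = r^2 * 45 mod 47 = 1^2 * 45 = 1*45 = 45
  bit 1 = 0: r = r^2 mod 47 = 45^2 = 4
  -> B = 4
s = B^a = 4^16 mod 47  (bits of 16 = 10000)
  bit 0 = 1: r = r^2 * 4 mod 47 = 1^2 * 4 = 1*4 = 4
  bit 1 = 0: r = r^2 mod 47 = 4^2 = 16
  bit 2 = 0: r = r^2 mod 47 = 16^2 = 21
  bit 3 = 0: r = r^2 mod 47 = 21^2 = 18
  bit 4 = 0: r = r^2 mod 47 = 18^2 = 42
  -> s = B^a = 42

Answer: 42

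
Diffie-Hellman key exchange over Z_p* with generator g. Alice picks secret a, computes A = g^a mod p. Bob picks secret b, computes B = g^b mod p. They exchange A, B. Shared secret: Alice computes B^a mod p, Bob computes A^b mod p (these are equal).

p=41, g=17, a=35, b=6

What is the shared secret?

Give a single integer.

Answer: 32

Derivation:
A = 17^35 mod 41  (bits of 35 = 100011)
  bit 0 = 1: r = r^2 * 17 mod 41 = 1^2 * 17 = 1*17 = 17
  bit 1 = 0: r = r^2 mod 41 = 17^2 = 2
  bit 2 = 0: r = r^2 mod 41 = 2^2 = 4
  bit 3 = 0: r = r^2 mod 41 = 4^2 = 16
  bit 4 = 1: r = r^2 * 17 mod 41 = 16^2 * 17 = 10*17 = 6
  bit 5 = 1: r = r^2 * 17 mod 41 = 6^2 * 17 = 36*17 = 38
  -> A = 38
B = 17^6 mod 41  (bits of 6 = 110)
  bit 0 = 1: r = r^2 * 17 mod 41 = 1^2 * 17 = 1*17 = 17
  bit 1 = 1: r = r^2 * 17 mod 41 = 17^2 * 17 = 2*17 = 34
  bit 2 = 0: r = r^2 mod 41 = 34^2 = 8
  -> B = 8
s = B^a = 8^35 mod 41  (bits of 35 = 100011)
  bit 0 = 1: r = r^2 * 8 mod 41 = 1^2 * 8 = 1*8 = 8
  bit 1 = 0: r = r^2 mod 41 = 8^2 = 23
  bit 2 = 0: r = r^2 mod 41 = 23^2 = 37
  bit 3 = 0: r = r^2 mod 41 = 37^2 = 16
  bit 4 = 1: r = r^2 * 8 mod 41 = 16^2 * 8 = 10*8 = 39
  bit 5 = 1: r = r^2 * 8 mod 41 = 39^2 * 8 = 4*8 = 32
  -> s = B^a = 32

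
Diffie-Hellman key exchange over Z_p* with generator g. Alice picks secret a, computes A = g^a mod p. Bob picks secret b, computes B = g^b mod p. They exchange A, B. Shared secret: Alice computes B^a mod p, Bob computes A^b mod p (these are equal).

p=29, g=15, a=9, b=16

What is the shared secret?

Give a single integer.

Answer: 20

Derivation:
A = 15^9 mod 29  (bits of 9 = 1001)
  bit 0 = 1: r = r^2 * 15 mod 29 = 1^2 * 15 = 1*15 = 15
  bit 1 = 0: r = r^2 mod 29 = 15^2 = 22
  bit 2 = 0: r = r^2 mod 29 = 22^2 = 20
  bit 3 = 1: r = r^2 * 15 mod 29 = 20^2 * 15 = 23*15 = 26
  -> A = 26
B = 15^16 mod 29  (bits of 16 = 10000)
  bit 0 = 1: r = r^2 * 15 mod 29 = 1^2 * 15 = 1*15 = 15
  bit 1 = 0: r = r^2 mod 29 = 15^2 = 22
  bit 2 = 0: r = r^2 mod 29 = 22^2 = 20
  bit 3 = 0: r = r^2 mod 29 = 20^2 = 23
  bit 4 = 0: r = r^2 mod 29 = 23^2 = 7
  -> B = 7
s = B^a = 7^9 mod 29  (bits of 9 = 1001)
  bit 0 = 1: r = r^2 * 7 mod 29 = 1^2 * 7 = 1*7 = 7
  bit 1 = 0: r = r^2 mod 29 = 7^2 = 20
  bit 2 = 0: r = r^2 mod 29 = 20^2 = 23
  bit 3 = 1: r = r^2 * 7 mod 29 = 23^2 * 7 = 7*7 = 20
  -> s = B^a = 20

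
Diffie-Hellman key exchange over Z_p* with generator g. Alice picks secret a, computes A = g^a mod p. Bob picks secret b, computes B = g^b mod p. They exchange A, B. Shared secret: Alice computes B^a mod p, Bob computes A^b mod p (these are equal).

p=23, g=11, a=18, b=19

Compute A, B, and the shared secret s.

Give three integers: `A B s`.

A = 11^18 mod 23  (bits of 18 = 10010)
  bit 0 = 1: r = r^2 * 11 mod 23 = 1^2 * 11 = 1*11 = 11
  bit 1 = 0: r = r^2 mod 23 = 11^2 = 6
  bit 2 = 0: r = r^2 mod 23 = 6^2 = 13
  bit 3 = 1: r = r^2 * 11 mod 23 = 13^2 * 11 = 8*11 = 19
  bit 4 = 0: r = r^2 mod 23 = 19^2 = 16
  -> A = 16
B = 11^19 mod 23  (bits of 19 = 10011)
  bit 0 = 1: r = r^2 * 11 mod 23 = 1^2 * 11 = 1*11 = 11
  bit 1 = 0: r = r^2 mod 23 = 11^2 = 6
  bit 2 = 0: r = r^2 mod 23 = 6^2 = 13
  bit 3 = 1: r = r^2 * 11 mod 23 = 13^2 * 11 = 8*11 = 19
  bit 4 = 1: r = r^2 * 11 mod 23 = 19^2 * 11 = 16*11 = 15
  -> B = 15
s = B^a = 15^18 mod 23  (bits of 18 = 10010)
  bit 0 = 1: r = r^2 * 15 mod 23 = 1^2 * 15 = 1*15 = 15
  bit 1 = 0: r = r^2 mod 23 = 15^2 = 18
  bit 2 = 0: r = r^2 mod 23 = 18^2 = 2
  bit 3 = 1: r = r^2 * 15 mod 23 = 2^2 * 15 = 4*15 = 14
  bit 4 = 0: r = r^2 mod 23 = 14^2 = 12
  -> s = B^a = 12

Answer: 16 15 12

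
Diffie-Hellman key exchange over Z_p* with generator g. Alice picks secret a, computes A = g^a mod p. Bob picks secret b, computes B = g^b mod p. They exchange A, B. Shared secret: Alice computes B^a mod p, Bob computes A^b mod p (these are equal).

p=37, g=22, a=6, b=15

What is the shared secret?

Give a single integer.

A = 22^6 mod 37  (bits of 6 = 110)
  bit 0 = 1: r = r^2 * 22 mod 37 = 1^2 * 22 = 1*22 = 22
  bit 1 = 1: r = r^2 * 22 mod 37 = 22^2 * 22 = 3*22 = 29
  bit 2 = 0: r = r^2 mod 37 = 29^2 = 27
  -> A = 27
B = 22^15 mod 37  (bits of 15 = 1111)
  bit 0 = 1: r = r^2 * 22 mod 37 = 1^2 * 22 = 1*22 = 22
  bit 1 = 1: r = r^2 * 22 mod 37 = 22^2 * 22 = 3*22 = 29
  bit 2 = 1: r = r^2 * 22 mod 37 = 29^2 * 22 = 27*22 = 2
  bit 3 = 1: r = r^2 * 22 mod 37 = 2^2 * 22 = 4*22 = 14
  -> B = 14
s = B^a = 14^6 mod 37  (bits of 6 = 110)
  bit 0 = 1: r = r^2 * 14 mod 37 = 1^2 * 14 = 1*14 = 14
  bit 1 = 1: r = r^2 * 14 mod 37 = 14^2 * 14 = 11*14 = 6
  bit 2 = 0: r = r^2 mod 37 = 6^2 = 36
  -> s = B^a = 36

Answer: 36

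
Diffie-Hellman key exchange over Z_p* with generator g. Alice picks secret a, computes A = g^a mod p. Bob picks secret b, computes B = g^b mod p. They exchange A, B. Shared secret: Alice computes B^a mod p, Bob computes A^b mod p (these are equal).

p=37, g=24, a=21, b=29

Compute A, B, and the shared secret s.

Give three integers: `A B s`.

A = 24^21 mod 37  (bits of 21 = 10101)
  bit 0 = 1: r = r^2 * 24 mod 37 = 1^2 * 24 = 1*24 = 24
  bit 1 = 0: r = r^2 mod 37 = 24^2 = 21
  bit 2 = 1: r = r^2 * 24 mod 37 = 21^2 * 24 = 34*24 = 2
  bit 3 = 0: r = r^2 mod 37 = 2^2 = 4
  bit 4 = 1: r = r^2 * 24 mod 37 = 4^2 * 24 = 16*24 = 14
  -> A = 14
B = 24^29 mod 37  (bits of 29 = 11101)
  bit 0 = 1: r = r^2 * 24 mod 37 = 1^2 * 24 = 1*24 = 24
  bit 1 = 1: r = r^2 * 24 mod 37 = 24^2 * 24 = 21*24 = 23
  bit 2 = 1: r = r^2 * 24 mod 37 = 23^2 * 24 = 11*24 = 5
  bit 3 = 0: r = r^2 mod 37 = 5^2 = 25
  bit 4 = 1: r = r^2 * 24 mod 37 = 25^2 * 24 = 33*24 = 15
  -> B = 15
s = B^a = 15^21 mod 37  (bits of 21 = 10101)
  bit 0 = 1: r = r^2 * 15 mod 37 = 1^2 * 15 = 1*15 = 15
  bit 1 = 0: r = r^2 mod 37 = 15^2 = 3
  bit 2 = 1: r = r^2 * 15 mod 37 = 3^2 * 15 = 9*15 = 24
  bit 3 = 0: r = r^2 mod 37 = 24^2 = 21
  bit 4 = 1: r = r^2 * 15 mod 37 = 21^2 * 15 = 34*15 = 29
  -> s = B^a = 29

Answer: 14 15 29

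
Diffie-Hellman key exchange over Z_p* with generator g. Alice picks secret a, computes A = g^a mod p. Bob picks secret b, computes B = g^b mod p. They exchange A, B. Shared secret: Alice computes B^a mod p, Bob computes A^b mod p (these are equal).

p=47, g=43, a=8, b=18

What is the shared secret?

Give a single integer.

Answer: 7

Derivation:
A = 43^8 mod 47  (bits of 8 = 1000)
  bit 0 = 1: r = r^2 * 43 mod 47 = 1^2 * 43 = 1*43 = 43
  bit 1 = 0: r = r^2 mod 47 = 43^2 = 16
  bit 2 = 0: r = r^2 mod 47 = 16^2 = 21
  bit 3 = 0: r = r^2 mod 47 = 21^2 = 18
  -> A = 18
B = 43^18 mod 47  (bits of 18 = 10010)
  bit 0 = 1: r = r^2 * 43 mod 47 = 1^2 * 43 = 1*43 = 43
  bit 1 = 0: r = r^2 mod 47 = 43^2 = 16
  bit 2 = 0: r = r^2 mod 47 = 16^2 = 21
  bit 3 = 1: r = r^2 * 43 mod 47 = 21^2 * 43 = 18*43 = 22
  bit 4 = 0: r = r^2 mod 47 = 22^2 = 14
  -> B = 14
s = B^a = 14^8 mod 47  (bits of 8 = 1000)
  bit 0 = 1: r = r^2 * 14 mod 47 = 1^2 * 14 = 1*14 = 14
  bit 1 = 0: r = r^2 mod 47 = 14^2 = 8
  bit 2 = 0: r = r^2 mod 47 = 8^2 = 17
  bit 3 = 0: r = r^2 mod 47 = 17^2 = 7
  -> s = B^a = 7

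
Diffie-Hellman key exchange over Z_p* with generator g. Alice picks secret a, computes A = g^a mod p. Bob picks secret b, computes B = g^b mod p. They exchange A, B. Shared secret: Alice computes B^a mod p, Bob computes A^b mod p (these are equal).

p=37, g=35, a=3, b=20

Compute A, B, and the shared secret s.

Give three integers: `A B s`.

Answer: 29 33 10

Derivation:
A = 35^3 mod 37  (bits of 3 = 11)
  bit 0 = 1: r = r^2 * 35 mod 37 = 1^2 * 35 = 1*35 = 35
  bit 1 = 1: r = r^2 * 35 mod 37 = 35^2 * 35 = 4*35 = 29
  -> A = 29
B = 35^20 mod 37  (bits of 20 = 10100)
  bit 0 = 1: r = r^2 * 35 mod 37 = 1^2 * 35 = 1*35 = 35
  bit 1 = 0: r = r^2 mod 37 = 35^2 = 4
  bit 2 = 1: r = r^2 * 35 mod 37 = 4^2 * 35 = 16*35 = 5
  bit 3 = 0: r = r^2 mod 37 = 5^2 = 25
  bit 4 = 0: r = r^2 mod 37 = 25^2 = 33
  -> B = 33
s = B^a = 33^3 mod 37  (bits of 3 = 11)
  bit 0 = 1: r = r^2 * 33 mod 37 = 1^2 * 33 = 1*33 = 33
  bit 1 = 1: r = r^2 * 33 mod 37 = 33^2 * 33 = 16*33 = 10
  -> s = B^a = 10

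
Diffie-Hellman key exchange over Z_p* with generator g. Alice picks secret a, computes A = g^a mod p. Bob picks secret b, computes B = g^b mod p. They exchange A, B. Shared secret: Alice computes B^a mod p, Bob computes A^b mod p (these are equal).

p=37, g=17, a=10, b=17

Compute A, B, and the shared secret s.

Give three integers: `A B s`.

Answer: 28 13 4

Derivation:
A = 17^10 mod 37  (bits of 10 = 1010)
  bit 0 = 1: r = r^2 * 17 mod 37 = 1^2 * 17 = 1*17 = 17
  bit 1 = 0: r = r^2 mod 37 = 17^2 = 30
  bit 2 = 1: r = r^2 * 17 mod 37 = 30^2 * 17 = 12*17 = 19
  bit 3 = 0: r = r^2 mod 37 = 19^2 = 28
  -> A = 28
B = 17^17 mod 37  (bits of 17 = 10001)
  bit 0 = 1: r = r^2 * 17 mod 37 = 1^2 * 17 = 1*17 = 17
  bit 1 = 0: r = r^2 mod 37 = 17^2 = 30
  bit 2 = 0: r = r^2 mod 37 = 30^2 = 12
  bit 3 = 0: r = r^2 mod 37 = 12^2 = 33
  bit 4 = 1: r = r^2 * 17 mod 37 = 33^2 * 17 = 16*17 = 13
  -> B = 13
s = B^a = 13^10 mod 37  (bits of 10 = 1010)
  bit 0 = 1: r = r^2 * 13 mod 37 = 1^2 * 13 = 1*13 = 13
  bit 1 = 0: r = r^2 mod 37 = 13^2 = 21
  bit 2 = 1: r = r^2 * 13 mod 37 = 21^2 * 13 = 34*13 = 35
  bit 3 = 0: r = r^2 mod 37 = 35^2 = 4
  -> s = B^a = 4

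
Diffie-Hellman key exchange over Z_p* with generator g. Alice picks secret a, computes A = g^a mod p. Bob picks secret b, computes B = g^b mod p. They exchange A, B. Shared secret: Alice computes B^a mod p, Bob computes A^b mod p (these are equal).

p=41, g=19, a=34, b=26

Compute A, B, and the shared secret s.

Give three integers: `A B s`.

A = 19^34 mod 41  (bits of 34 = 100010)
  bit 0 = 1: r = r^2 * 19 mod 41 = 1^2 * 19 = 1*19 = 19
  bit 1 = 0: r = r^2 mod 41 = 19^2 = 33
  bit 2 = 0: r = r^2 mod 41 = 33^2 = 23
  bit 3 = 0: r = r^2 mod 41 = 23^2 = 37
  bit 4 = 1: r = r^2 * 19 mod 41 = 37^2 * 19 = 16*19 = 17
  bit 5 = 0: r = r^2 mod 41 = 17^2 = 2
  -> A = 2
B = 19^26 mod 41  (bits of 26 = 11010)
  bit 0 = 1: r = r^2 * 19 mod 41 = 1^2 * 19 = 1*19 = 19
  bit 1 = 1: r = r^2 * 19 mod 41 = 19^2 * 19 = 33*19 = 12
  bit 2 = 0: r = r^2 mod 41 = 12^2 = 21
  bit 3 = 1: r = r^2 * 19 mod 41 = 21^2 * 19 = 31*19 = 15
  bit 4 = 0: r = r^2 mod 41 = 15^2 = 20
  -> B = 20
s = B^a = 20^34 mod 41  (bits of 34 = 100010)
  bit 0 = 1: r = r^2 * 20 mod 41 = 1^2 * 20 = 1*20 = 20
  bit 1 = 0: r = r^2 mod 41 = 20^2 = 31
  bit 2 = 0: r = r^2 mod 41 = 31^2 = 18
  bit 3 = 0: r = r^2 mod 41 = 18^2 = 37
  bit 4 = 1: r = r^2 * 20 mod 41 = 37^2 * 20 = 16*20 = 33
  bit 5 = 0: r = r^2 mod 41 = 33^2 = 23
  -> s = B^a = 23

Answer: 2 20 23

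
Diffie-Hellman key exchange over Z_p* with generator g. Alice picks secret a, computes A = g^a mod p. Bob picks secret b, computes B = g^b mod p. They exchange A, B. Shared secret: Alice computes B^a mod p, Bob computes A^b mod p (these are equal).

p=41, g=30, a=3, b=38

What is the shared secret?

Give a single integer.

Answer: 5

Derivation:
A = 30^3 mod 41  (bits of 3 = 11)
  bit 0 = 1: r = r^2 * 30 mod 41 = 1^2 * 30 = 1*30 = 30
  bit 1 = 1: r = r^2 * 30 mod 41 = 30^2 * 30 = 39*30 = 22
  -> A = 22
B = 30^38 mod 41  (bits of 38 = 100110)
  bit 0 = 1: r = r^2 * 30 mod 41 = 1^2 * 30 = 1*30 = 30
  bit 1 = 0: r = r^2 mod 41 = 30^2 = 39
  bit 2 = 0: r = r^2 mod 41 = 39^2 = 4
  bit 3 = 1: r = r^2 * 30 mod 41 = 4^2 * 30 = 16*30 = 29
  bit 4 = 1: r = r^2 * 30 mod 41 = 29^2 * 30 = 21*30 = 15
  bit 5 = 0: r = r^2 mod 41 = 15^2 = 20
  -> B = 20
s = B^a = 20^3 mod 41  (bits of 3 = 11)
  bit 0 = 1: r = r^2 * 20 mod 41 = 1^2 * 20 = 1*20 = 20
  bit 1 = 1: r = r^2 * 20 mod 41 = 20^2 * 20 = 31*20 = 5
  -> s = B^a = 5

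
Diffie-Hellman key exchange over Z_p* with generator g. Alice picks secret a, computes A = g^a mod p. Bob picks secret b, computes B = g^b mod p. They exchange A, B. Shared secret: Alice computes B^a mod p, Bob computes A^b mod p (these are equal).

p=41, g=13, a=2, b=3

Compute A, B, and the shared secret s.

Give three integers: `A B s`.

Answer: 5 24 2

Derivation:
A = 13^2 mod 41  (bits of 2 = 10)
  bit 0 = 1: r = r^2 * 13 mod 41 = 1^2 * 13 = 1*13 = 13
  bit 1 = 0: r = r^2 mod 41 = 13^2 = 5
  -> A = 5
B = 13^3 mod 41  (bits of 3 = 11)
  bit 0 = 1: r = r^2 * 13 mod 41 = 1^2 * 13 = 1*13 = 13
  bit 1 = 1: r = r^2 * 13 mod 41 = 13^2 * 13 = 5*13 = 24
  -> B = 24
s = B^a = 24^2 mod 41  (bits of 2 = 10)
  bit 0 = 1: r = r^2 * 24 mod 41 = 1^2 * 24 = 1*24 = 24
  bit 1 = 0: r = r^2 mod 41 = 24^2 = 2
  -> s = B^a = 2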